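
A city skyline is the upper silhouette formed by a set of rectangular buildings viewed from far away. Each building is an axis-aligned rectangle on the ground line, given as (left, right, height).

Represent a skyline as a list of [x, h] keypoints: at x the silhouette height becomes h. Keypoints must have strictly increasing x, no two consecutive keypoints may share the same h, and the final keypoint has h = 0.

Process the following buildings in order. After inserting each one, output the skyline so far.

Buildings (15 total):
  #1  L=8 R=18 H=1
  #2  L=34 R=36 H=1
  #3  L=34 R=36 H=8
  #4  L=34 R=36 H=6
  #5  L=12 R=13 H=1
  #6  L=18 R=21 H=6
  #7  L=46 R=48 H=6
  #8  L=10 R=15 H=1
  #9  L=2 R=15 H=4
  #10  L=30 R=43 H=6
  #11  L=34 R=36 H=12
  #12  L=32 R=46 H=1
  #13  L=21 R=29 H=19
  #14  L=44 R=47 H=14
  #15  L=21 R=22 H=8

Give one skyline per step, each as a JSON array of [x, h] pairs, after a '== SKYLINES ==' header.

== SKYLINES ==
[[8,1],[18,0]]
[[8,1],[18,0],[34,1],[36,0]]
[[8,1],[18,0],[34,8],[36,0]]
[[8,1],[18,0],[34,8],[36,0]]
[[8,1],[18,0],[34,8],[36,0]]
[[8,1],[18,6],[21,0],[34,8],[36,0]]
[[8,1],[18,6],[21,0],[34,8],[36,0],[46,6],[48,0]]
[[8,1],[18,6],[21,0],[34,8],[36,0],[46,6],[48,0]]
[[2,4],[15,1],[18,6],[21,0],[34,8],[36,0],[46,6],[48,0]]
[[2,4],[15,1],[18,6],[21,0],[30,6],[34,8],[36,6],[43,0],[46,6],[48,0]]
[[2,4],[15,1],[18,6],[21,0],[30,6],[34,12],[36,6],[43,0],[46,6],[48,0]]
[[2,4],[15,1],[18,6],[21,0],[30,6],[34,12],[36,6],[43,1],[46,6],[48,0]]
[[2,4],[15,1],[18,6],[21,19],[29,0],[30,6],[34,12],[36,6],[43,1],[46,6],[48,0]]
[[2,4],[15,1],[18,6],[21,19],[29,0],[30,6],[34,12],[36,6],[43,1],[44,14],[47,6],[48,0]]
[[2,4],[15,1],[18,6],[21,19],[29,0],[30,6],[34,12],[36,6],[43,1],[44,14],[47,6],[48,0]]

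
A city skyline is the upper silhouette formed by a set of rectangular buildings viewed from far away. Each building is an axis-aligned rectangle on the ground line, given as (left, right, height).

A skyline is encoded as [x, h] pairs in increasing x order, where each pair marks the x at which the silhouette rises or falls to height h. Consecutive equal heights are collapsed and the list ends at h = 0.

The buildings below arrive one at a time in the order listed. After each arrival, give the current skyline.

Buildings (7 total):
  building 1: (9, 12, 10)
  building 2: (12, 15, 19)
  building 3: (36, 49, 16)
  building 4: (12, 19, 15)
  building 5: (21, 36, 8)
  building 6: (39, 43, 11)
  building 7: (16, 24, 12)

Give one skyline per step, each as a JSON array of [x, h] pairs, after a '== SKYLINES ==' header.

== SKYLINES ==
[[9,10],[12,0]]
[[9,10],[12,19],[15,0]]
[[9,10],[12,19],[15,0],[36,16],[49,0]]
[[9,10],[12,19],[15,15],[19,0],[36,16],[49,0]]
[[9,10],[12,19],[15,15],[19,0],[21,8],[36,16],[49,0]]
[[9,10],[12,19],[15,15],[19,0],[21,8],[36,16],[49,0]]
[[9,10],[12,19],[15,15],[19,12],[24,8],[36,16],[49,0]]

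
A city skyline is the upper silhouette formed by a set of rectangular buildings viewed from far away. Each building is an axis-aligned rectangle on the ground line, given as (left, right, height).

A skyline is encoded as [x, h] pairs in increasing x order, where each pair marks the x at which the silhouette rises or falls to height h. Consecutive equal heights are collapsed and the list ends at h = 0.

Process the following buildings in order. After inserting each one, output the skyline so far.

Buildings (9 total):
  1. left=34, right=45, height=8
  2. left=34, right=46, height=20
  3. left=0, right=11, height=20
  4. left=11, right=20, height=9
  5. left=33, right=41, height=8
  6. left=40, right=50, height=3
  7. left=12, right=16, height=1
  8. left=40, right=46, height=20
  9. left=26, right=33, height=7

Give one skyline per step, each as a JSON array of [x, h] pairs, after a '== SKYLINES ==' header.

== SKYLINES ==
[[34,8],[45,0]]
[[34,20],[46,0]]
[[0,20],[11,0],[34,20],[46,0]]
[[0,20],[11,9],[20,0],[34,20],[46,0]]
[[0,20],[11,9],[20,0],[33,8],[34,20],[46,0]]
[[0,20],[11,9],[20,0],[33,8],[34,20],[46,3],[50,0]]
[[0,20],[11,9],[20,0],[33,8],[34,20],[46,3],[50,0]]
[[0,20],[11,9],[20,0],[33,8],[34,20],[46,3],[50,0]]
[[0,20],[11,9],[20,0],[26,7],[33,8],[34,20],[46,3],[50,0]]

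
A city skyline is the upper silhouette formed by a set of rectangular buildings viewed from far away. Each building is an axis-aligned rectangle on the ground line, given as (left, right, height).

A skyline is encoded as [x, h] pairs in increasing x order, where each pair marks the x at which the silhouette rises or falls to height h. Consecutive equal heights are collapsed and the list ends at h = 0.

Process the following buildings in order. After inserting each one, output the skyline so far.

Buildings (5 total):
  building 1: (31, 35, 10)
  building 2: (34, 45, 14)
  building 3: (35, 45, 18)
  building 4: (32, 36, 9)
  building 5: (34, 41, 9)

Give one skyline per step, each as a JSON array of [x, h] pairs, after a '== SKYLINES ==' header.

== SKYLINES ==
[[31,10],[35,0]]
[[31,10],[34,14],[45,0]]
[[31,10],[34,14],[35,18],[45,0]]
[[31,10],[34,14],[35,18],[45,0]]
[[31,10],[34,14],[35,18],[45,0]]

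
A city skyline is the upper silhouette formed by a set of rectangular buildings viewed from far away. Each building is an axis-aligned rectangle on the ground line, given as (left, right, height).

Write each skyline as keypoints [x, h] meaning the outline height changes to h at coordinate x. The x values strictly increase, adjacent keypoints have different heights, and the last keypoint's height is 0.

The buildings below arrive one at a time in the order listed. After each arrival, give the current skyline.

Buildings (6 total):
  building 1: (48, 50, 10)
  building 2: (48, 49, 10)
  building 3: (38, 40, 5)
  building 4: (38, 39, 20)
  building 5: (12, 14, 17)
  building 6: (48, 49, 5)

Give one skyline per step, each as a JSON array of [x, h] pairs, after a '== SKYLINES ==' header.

== SKYLINES ==
[[48,10],[50,0]]
[[48,10],[50,0]]
[[38,5],[40,0],[48,10],[50,0]]
[[38,20],[39,5],[40,0],[48,10],[50,0]]
[[12,17],[14,0],[38,20],[39,5],[40,0],[48,10],[50,0]]
[[12,17],[14,0],[38,20],[39,5],[40,0],[48,10],[50,0]]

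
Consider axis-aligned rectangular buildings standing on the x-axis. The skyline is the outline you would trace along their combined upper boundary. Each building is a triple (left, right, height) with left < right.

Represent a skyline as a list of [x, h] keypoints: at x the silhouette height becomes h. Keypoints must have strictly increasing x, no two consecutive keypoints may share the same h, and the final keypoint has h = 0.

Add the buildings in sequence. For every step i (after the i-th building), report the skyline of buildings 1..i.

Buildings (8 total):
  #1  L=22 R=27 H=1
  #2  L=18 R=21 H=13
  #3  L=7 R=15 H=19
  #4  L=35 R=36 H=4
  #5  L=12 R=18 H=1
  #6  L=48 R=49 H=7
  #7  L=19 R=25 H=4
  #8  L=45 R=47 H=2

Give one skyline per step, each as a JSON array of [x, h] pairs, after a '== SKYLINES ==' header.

== SKYLINES ==
[[22,1],[27,0]]
[[18,13],[21,0],[22,1],[27,0]]
[[7,19],[15,0],[18,13],[21,0],[22,1],[27,0]]
[[7,19],[15,0],[18,13],[21,0],[22,1],[27,0],[35,4],[36,0]]
[[7,19],[15,1],[18,13],[21,0],[22,1],[27,0],[35,4],[36,0]]
[[7,19],[15,1],[18,13],[21,0],[22,1],[27,0],[35,4],[36,0],[48,7],[49,0]]
[[7,19],[15,1],[18,13],[21,4],[25,1],[27,0],[35,4],[36,0],[48,7],[49,0]]
[[7,19],[15,1],[18,13],[21,4],[25,1],[27,0],[35,4],[36,0],[45,2],[47,0],[48,7],[49,0]]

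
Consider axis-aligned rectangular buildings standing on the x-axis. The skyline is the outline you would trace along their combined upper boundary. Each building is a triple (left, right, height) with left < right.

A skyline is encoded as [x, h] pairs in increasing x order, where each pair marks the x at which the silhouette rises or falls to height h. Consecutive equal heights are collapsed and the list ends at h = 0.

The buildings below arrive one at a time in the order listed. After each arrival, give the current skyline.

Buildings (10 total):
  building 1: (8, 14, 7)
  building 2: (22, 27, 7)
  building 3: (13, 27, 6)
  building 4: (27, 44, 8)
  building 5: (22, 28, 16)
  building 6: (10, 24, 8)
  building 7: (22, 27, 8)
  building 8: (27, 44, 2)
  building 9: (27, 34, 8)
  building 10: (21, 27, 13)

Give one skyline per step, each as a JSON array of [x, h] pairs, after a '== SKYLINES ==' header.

== SKYLINES ==
[[8,7],[14,0]]
[[8,7],[14,0],[22,7],[27,0]]
[[8,7],[14,6],[22,7],[27,0]]
[[8,7],[14,6],[22,7],[27,8],[44,0]]
[[8,7],[14,6],[22,16],[28,8],[44,0]]
[[8,7],[10,8],[22,16],[28,8],[44,0]]
[[8,7],[10,8],[22,16],[28,8],[44,0]]
[[8,7],[10,8],[22,16],[28,8],[44,0]]
[[8,7],[10,8],[22,16],[28,8],[44,0]]
[[8,7],[10,8],[21,13],[22,16],[28,8],[44,0]]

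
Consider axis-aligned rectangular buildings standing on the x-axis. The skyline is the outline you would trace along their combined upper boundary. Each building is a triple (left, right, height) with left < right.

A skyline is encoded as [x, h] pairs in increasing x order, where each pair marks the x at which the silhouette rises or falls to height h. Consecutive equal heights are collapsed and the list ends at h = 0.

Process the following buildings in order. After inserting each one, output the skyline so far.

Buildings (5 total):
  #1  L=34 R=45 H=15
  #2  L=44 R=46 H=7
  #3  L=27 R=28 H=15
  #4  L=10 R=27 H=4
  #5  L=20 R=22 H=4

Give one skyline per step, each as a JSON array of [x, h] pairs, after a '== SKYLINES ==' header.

== SKYLINES ==
[[34,15],[45,0]]
[[34,15],[45,7],[46,0]]
[[27,15],[28,0],[34,15],[45,7],[46,0]]
[[10,4],[27,15],[28,0],[34,15],[45,7],[46,0]]
[[10,4],[27,15],[28,0],[34,15],[45,7],[46,0]]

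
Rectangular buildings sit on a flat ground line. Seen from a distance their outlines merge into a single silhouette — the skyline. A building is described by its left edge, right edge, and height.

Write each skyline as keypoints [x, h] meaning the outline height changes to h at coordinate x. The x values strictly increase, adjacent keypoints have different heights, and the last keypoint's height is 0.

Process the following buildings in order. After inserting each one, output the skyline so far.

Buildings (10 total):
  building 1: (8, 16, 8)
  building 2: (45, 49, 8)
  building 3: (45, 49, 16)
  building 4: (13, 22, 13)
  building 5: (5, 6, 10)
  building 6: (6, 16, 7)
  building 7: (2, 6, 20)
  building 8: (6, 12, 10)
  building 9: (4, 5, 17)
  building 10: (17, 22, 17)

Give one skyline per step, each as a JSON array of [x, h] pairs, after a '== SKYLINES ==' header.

== SKYLINES ==
[[8,8],[16,0]]
[[8,8],[16,0],[45,8],[49,0]]
[[8,8],[16,0],[45,16],[49,0]]
[[8,8],[13,13],[22,0],[45,16],[49,0]]
[[5,10],[6,0],[8,8],[13,13],[22,0],[45,16],[49,0]]
[[5,10],[6,7],[8,8],[13,13],[22,0],[45,16],[49,0]]
[[2,20],[6,7],[8,8],[13,13],[22,0],[45,16],[49,0]]
[[2,20],[6,10],[12,8],[13,13],[22,0],[45,16],[49,0]]
[[2,20],[6,10],[12,8],[13,13],[22,0],[45,16],[49,0]]
[[2,20],[6,10],[12,8],[13,13],[17,17],[22,0],[45,16],[49,0]]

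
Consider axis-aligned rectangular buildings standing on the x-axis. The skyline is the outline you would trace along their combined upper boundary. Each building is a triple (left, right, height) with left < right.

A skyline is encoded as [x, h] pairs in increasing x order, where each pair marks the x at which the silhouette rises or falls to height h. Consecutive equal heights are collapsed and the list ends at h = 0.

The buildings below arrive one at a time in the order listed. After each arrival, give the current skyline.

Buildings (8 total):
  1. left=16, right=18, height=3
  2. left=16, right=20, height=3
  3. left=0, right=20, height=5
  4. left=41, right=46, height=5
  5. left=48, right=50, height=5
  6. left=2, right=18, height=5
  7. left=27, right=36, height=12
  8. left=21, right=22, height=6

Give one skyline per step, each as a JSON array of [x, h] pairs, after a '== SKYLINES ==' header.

== SKYLINES ==
[[16,3],[18,0]]
[[16,3],[20,0]]
[[0,5],[20,0]]
[[0,5],[20,0],[41,5],[46,0]]
[[0,5],[20,0],[41,5],[46,0],[48,5],[50,0]]
[[0,5],[20,0],[41,5],[46,0],[48,5],[50,0]]
[[0,5],[20,0],[27,12],[36,0],[41,5],[46,0],[48,5],[50,0]]
[[0,5],[20,0],[21,6],[22,0],[27,12],[36,0],[41,5],[46,0],[48,5],[50,0]]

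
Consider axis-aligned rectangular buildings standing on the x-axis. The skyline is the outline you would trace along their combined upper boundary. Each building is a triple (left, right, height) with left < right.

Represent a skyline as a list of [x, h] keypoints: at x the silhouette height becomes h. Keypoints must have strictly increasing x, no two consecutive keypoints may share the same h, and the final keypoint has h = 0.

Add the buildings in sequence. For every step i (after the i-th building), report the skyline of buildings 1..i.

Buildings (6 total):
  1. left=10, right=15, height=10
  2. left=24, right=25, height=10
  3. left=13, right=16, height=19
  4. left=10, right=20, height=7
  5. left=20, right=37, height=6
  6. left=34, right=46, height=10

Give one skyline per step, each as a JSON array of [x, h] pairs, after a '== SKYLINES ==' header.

== SKYLINES ==
[[10,10],[15,0]]
[[10,10],[15,0],[24,10],[25,0]]
[[10,10],[13,19],[16,0],[24,10],[25,0]]
[[10,10],[13,19],[16,7],[20,0],[24,10],[25,0]]
[[10,10],[13,19],[16,7],[20,6],[24,10],[25,6],[37,0]]
[[10,10],[13,19],[16,7],[20,6],[24,10],[25,6],[34,10],[46,0]]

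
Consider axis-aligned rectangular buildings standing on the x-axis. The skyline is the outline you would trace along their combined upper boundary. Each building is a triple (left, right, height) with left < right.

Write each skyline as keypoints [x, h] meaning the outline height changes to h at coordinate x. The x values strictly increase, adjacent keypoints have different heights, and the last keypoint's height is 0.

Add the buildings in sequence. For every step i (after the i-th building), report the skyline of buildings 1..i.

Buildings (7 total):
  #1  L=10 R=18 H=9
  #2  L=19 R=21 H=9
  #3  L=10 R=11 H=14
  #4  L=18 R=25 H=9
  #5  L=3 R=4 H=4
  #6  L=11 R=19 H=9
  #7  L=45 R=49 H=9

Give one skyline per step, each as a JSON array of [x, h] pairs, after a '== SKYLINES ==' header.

== SKYLINES ==
[[10,9],[18,0]]
[[10,9],[18,0],[19,9],[21,0]]
[[10,14],[11,9],[18,0],[19,9],[21,0]]
[[10,14],[11,9],[25,0]]
[[3,4],[4,0],[10,14],[11,9],[25,0]]
[[3,4],[4,0],[10,14],[11,9],[25,0]]
[[3,4],[4,0],[10,14],[11,9],[25,0],[45,9],[49,0]]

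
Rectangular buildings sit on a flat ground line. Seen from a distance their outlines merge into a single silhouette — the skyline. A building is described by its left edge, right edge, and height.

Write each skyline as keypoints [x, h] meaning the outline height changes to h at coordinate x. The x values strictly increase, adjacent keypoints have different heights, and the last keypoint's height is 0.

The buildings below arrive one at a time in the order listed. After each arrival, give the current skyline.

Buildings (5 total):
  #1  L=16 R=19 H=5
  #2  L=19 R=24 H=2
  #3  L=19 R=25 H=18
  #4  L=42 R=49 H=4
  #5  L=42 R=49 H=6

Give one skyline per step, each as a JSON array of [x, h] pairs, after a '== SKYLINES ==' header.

== SKYLINES ==
[[16,5],[19,0]]
[[16,5],[19,2],[24,0]]
[[16,5],[19,18],[25,0]]
[[16,5],[19,18],[25,0],[42,4],[49,0]]
[[16,5],[19,18],[25,0],[42,6],[49,0]]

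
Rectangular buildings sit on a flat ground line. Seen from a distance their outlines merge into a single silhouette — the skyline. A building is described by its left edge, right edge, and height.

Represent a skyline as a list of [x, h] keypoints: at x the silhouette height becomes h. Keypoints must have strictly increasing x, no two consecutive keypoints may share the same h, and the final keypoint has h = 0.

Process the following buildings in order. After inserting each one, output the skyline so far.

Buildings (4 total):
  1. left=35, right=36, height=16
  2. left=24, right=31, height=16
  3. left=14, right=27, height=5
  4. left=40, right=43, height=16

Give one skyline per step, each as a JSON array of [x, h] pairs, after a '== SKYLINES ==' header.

== SKYLINES ==
[[35,16],[36,0]]
[[24,16],[31,0],[35,16],[36,0]]
[[14,5],[24,16],[31,0],[35,16],[36,0]]
[[14,5],[24,16],[31,0],[35,16],[36,0],[40,16],[43,0]]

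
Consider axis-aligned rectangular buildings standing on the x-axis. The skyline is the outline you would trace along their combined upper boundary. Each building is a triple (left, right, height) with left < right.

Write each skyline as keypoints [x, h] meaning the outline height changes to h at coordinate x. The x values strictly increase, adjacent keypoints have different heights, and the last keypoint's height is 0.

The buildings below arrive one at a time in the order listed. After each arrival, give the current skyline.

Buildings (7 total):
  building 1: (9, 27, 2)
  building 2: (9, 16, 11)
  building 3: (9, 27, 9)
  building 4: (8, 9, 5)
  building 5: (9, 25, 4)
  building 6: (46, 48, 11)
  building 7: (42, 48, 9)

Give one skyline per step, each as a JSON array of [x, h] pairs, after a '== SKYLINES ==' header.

== SKYLINES ==
[[9,2],[27,0]]
[[9,11],[16,2],[27,0]]
[[9,11],[16,9],[27,0]]
[[8,5],[9,11],[16,9],[27,0]]
[[8,5],[9,11],[16,9],[27,0]]
[[8,5],[9,11],[16,9],[27,0],[46,11],[48,0]]
[[8,5],[9,11],[16,9],[27,0],[42,9],[46,11],[48,0]]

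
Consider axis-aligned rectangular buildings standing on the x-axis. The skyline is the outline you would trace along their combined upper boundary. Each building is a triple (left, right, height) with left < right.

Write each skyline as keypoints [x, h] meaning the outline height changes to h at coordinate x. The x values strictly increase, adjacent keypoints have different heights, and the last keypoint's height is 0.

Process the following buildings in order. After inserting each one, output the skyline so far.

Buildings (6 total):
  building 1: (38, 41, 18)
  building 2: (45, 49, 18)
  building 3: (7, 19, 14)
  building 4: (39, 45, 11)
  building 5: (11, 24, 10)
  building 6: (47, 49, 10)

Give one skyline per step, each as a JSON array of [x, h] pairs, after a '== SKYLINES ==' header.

== SKYLINES ==
[[38,18],[41,0]]
[[38,18],[41,0],[45,18],[49,0]]
[[7,14],[19,0],[38,18],[41,0],[45,18],[49,0]]
[[7,14],[19,0],[38,18],[41,11],[45,18],[49,0]]
[[7,14],[19,10],[24,0],[38,18],[41,11],[45,18],[49,0]]
[[7,14],[19,10],[24,0],[38,18],[41,11],[45,18],[49,0]]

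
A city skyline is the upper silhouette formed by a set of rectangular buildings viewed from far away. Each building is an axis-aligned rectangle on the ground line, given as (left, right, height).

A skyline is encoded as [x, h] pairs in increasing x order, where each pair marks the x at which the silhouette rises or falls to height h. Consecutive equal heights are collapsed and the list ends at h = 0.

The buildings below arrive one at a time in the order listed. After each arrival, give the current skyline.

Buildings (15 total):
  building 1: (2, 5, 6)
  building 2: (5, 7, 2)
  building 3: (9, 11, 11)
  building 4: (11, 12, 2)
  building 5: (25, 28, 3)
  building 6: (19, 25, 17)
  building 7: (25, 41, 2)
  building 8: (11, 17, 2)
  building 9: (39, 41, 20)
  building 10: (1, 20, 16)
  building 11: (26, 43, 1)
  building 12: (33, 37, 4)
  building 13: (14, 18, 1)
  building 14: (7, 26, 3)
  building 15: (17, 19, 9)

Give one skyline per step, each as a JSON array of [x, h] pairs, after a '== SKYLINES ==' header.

== SKYLINES ==
[[2,6],[5,0]]
[[2,6],[5,2],[7,0]]
[[2,6],[5,2],[7,0],[9,11],[11,0]]
[[2,6],[5,2],[7,0],[9,11],[11,2],[12,0]]
[[2,6],[5,2],[7,0],[9,11],[11,2],[12,0],[25,3],[28,0]]
[[2,6],[5,2],[7,0],[9,11],[11,2],[12,0],[19,17],[25,3],[28,0]]
[[2,6],[5,2],[7,0],[9,11],[11,2],[12,0],[19,17],[25,3],[28,2],[41,0]]
[[2,6],[5,2],[7,0],[9,11],[11,2],[17,0],[19,17],[25,3],[28,2],[41,0]]
[[2,6],[5,2],[7,0],[9,11],[11,2],[17,0],[19,17],[25,3],[28,2],[39,20],[41,0]]
[[1,16],[19,17],[25,3],[28,2],[39,20],[41,0]]
[[1,16],[19,17],[25,3],[28,2],[39,20],[41,1],[43,0]]
[[1,16],[19,17],[25,3],[28,2],[33,4],[37,2],[39,20],[41,1],[43,0]]
[[1,16],[19,17],[25,3],[28,2],[33,4],[37,2],[39,20],[41,1],[43,0]]
[[1,16],[19,17],[25,3],[28,2],[33,4],[37,2],[39,20],[41,1],[43,0]]
[[1,16],[19,17],[25,3],[28,2],[33,4],[37,2],[39,20],[41,1],[43,0]]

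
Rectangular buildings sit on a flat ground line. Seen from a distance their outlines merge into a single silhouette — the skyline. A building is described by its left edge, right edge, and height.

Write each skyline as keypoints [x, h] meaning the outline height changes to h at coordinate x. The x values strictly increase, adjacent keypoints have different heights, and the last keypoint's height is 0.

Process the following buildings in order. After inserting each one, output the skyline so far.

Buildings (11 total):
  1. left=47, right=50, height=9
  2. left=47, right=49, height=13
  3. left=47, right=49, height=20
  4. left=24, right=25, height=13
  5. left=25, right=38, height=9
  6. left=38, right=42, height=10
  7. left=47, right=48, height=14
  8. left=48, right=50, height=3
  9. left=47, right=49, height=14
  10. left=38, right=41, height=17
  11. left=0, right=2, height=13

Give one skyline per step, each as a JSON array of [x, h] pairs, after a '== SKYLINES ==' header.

== SKYLINES ==
[[47,9],[50,0]]
[[47,13],[49,9],[50,0]]
[[47,20],[49,9],[50,0]]
[[24,13],[25,0],[47,20],[49,9],[50,0]]
[[24,13],[25,9],[38,0],[47,20],[49,9],[50,0]]
[[24,13],[25,9],[38,10],[42,0],[47,20],[49,9],[50,0]]
[[24,13],[25,9],[38,10],[42,0],[47,20],[49,9],[50,0]]
[[24,13],[25,9],[38,10],[42,0],[47,20],[49,9],[50,0]]
[[24,13],[25,9],[38,10],[42,0],[47,20],[49,9],[50,0]]
[[24,13],[25,9],[38,17],[41,10],[42,0],[47,20],[49,9],[50,0]]
[[0,13],[2,0],[24,13],[25,9],[38,17],[41,10],[42,0],[47,20],[49,9],[50,0]]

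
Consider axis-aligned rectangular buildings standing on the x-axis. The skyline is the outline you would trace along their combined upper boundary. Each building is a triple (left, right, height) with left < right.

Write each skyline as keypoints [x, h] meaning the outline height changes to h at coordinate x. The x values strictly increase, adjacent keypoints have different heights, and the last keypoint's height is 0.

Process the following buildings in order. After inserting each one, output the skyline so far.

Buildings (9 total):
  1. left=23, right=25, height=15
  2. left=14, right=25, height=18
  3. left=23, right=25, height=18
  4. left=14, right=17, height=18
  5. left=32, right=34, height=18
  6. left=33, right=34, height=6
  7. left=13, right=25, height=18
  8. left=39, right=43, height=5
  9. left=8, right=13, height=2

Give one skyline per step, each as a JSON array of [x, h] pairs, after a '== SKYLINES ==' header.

== SKYLINES ==
[[23,15],[25,0]]
[[14,18],[25,0]]
[[14,18],[25,0]]
[[14,18],[25,0]]
[[14,18],[25,0],[32,18],[34,0]]
[[14,18],[25,0],[32,18],[34,0]]
[[13,18],[25,0],[32,18],[34,0]]
[[13,18],[25,0],[32,18],[34,0],[39,5],[43,0]]
[[8,2],[13,18],[25,0],[32,18],[34,0],[39,5],[43,0]]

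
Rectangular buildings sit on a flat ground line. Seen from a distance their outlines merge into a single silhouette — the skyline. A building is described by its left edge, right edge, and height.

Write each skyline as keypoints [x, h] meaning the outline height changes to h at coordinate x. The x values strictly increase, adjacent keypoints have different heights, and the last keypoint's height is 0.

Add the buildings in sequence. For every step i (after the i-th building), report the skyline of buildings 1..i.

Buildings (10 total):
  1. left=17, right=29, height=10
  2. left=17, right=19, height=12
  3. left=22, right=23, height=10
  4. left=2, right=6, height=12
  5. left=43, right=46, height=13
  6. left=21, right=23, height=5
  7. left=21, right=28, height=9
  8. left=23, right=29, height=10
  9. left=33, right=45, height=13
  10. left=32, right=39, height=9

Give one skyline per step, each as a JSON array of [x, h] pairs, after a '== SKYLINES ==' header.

== SKYLINES ==
[[17,10],[29,0]]
[[17,12],[19,10],[29,0]]
[[17,12],[19,10],[29,0]]
[[2,12],[6,0],[17,12],[19,10],[29,0]]
[[2,12],[6,0],[17,12],[19,10],[29,0],[43,13],[46,0]]
[[2,12],[6,0],[17,12],[19,10],[29,0],[43,13],[46,0]]
[[2,12],[6,0],[17,12],[19,10],[29,0],[43,13],[46,0]]
[[2,12],[6,0],[17,12],[19,10],[29,0],[43,13],[46,0]]
[[2,12],[6,0],[17,12],[19,10],[29,0],[33,13],[46,0]]
[[2,12],[6,0],[17,12],[19,10],[29,0],[32,9],[33,13],[46,0]]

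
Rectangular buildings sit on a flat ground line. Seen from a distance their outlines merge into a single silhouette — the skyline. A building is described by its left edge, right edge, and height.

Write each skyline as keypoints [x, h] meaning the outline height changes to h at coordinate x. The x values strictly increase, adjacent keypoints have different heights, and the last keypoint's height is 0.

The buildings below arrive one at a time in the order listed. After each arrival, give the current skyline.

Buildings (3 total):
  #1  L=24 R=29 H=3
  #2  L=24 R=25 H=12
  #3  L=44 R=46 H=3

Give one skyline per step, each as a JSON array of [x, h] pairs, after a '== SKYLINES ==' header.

== SKYLINES ==
[[24,3],[29,0]]
[[24,12],[25,3],[29,0]]
[[24,12],[25,3],[29,0],[44,3],[46,0]]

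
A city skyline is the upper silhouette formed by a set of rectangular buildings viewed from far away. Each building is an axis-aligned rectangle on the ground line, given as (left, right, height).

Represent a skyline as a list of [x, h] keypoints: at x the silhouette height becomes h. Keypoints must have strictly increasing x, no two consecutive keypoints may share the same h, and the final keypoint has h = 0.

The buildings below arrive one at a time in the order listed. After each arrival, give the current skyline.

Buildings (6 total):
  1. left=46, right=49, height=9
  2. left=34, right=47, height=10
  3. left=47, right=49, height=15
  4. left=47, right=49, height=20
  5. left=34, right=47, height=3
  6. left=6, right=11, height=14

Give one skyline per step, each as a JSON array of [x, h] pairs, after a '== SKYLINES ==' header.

== SKYLINES ==
[[46,9],[49,0]]
[[34,10],[47,9],[49,0]]
[[34,10],[47,15],[49,0]]
[[34,10],[47,20],[49,0]]
[[34,10],[47,20],[49,0]]
[[6,14],[11,0],[34,10],[47,20],[49,0]]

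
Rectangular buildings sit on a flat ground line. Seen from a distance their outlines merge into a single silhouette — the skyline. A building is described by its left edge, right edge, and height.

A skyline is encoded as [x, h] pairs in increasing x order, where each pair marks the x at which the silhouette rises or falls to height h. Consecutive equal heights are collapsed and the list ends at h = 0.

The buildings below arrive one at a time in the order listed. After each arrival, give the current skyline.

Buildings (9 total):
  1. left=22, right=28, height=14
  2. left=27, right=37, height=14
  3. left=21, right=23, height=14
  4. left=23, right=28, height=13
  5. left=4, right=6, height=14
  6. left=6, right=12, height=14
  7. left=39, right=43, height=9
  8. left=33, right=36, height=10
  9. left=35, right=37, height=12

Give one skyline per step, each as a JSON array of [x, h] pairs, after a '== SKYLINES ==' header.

== SKYLINES ==
[[22,14],[28,0]]
[[22,14],[37,0]]
[[21,14],[37,0]]
[[21,14],[37,0]]
[[4,14],[6,0],[21,14],[37,0]]
[[4,14],[12,0],[21,14],[37,0]]
[[4,14],[12,0],[21,14],[37,0],[39,9],[43,0]]
[[4,14],[12,0],[21,14],[37,0],[39,9],[43,0]]
[[4,14],[12,0],[21,14],[37,0],[39,9],[43,0]]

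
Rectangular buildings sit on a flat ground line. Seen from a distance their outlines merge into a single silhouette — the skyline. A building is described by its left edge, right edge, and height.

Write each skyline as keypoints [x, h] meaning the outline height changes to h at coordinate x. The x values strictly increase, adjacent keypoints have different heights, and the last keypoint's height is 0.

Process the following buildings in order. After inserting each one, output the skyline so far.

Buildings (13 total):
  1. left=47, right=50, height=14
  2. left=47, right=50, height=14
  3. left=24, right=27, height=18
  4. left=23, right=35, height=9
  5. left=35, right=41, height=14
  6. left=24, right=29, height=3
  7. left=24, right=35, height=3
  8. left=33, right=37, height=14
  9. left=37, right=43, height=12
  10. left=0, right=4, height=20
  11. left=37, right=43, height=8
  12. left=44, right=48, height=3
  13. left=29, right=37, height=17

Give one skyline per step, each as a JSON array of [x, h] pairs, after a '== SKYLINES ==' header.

== SKYLINES ==
[[47,14],[50,0]]
[[47,14],[50,0]]
[[24,18],[27,0],[47,14],[50,0]]
[[23,9],[24,18],[27,9],[35,0],[47,14],[50,0]]
[[23,9],[24,18],[27,9],[35,14],[41,0],[47,14],[50,0]]
[[23,9],[24,18],[27,9],[35,14],[41,0],[47,14],[50,0]]
[[23,9],[24,18],[27,9],[35,14],[41,0],[47,14],[50,0]]
[[23,9],[24,18],[27,9],[33,14],[41,0],[47,14],[50,0]]
[[23,9],[24,18],[27,9],[33,14],[41,12],[43,0],[47,14],[50,0]]
[[0,20],[4,0],[23,9],[24,18],[27,9],[33,14],[41,12],[43,0],[47,14],[50,0]]
[[0,20],[4,0],[23,9],[24,18],[27,9],[33,14],[41,12],[43,0],[47,14],[50,0]]
[[0,20],[4,0],[23,9],[24,18],[27,9],[33,14],[41,12],[43,0],[44,3],[47,14],[50,0]]
[[0,20],[4,0],[23,9],[24,18],[27,9],[29,17],[37,14],[41,12],[43,0],[44,3],[47,14],[50,0]]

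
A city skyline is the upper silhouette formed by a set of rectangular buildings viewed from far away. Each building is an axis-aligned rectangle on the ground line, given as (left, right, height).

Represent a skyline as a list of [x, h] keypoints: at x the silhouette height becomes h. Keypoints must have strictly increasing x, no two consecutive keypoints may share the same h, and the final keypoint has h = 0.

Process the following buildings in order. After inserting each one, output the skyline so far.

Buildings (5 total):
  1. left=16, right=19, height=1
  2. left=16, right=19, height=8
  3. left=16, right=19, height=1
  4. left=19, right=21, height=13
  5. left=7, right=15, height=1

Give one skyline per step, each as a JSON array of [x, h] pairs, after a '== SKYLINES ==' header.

== SKYLINES ==
[[16,1],[19,0]]
[[16,8],[19,0]]
[[16,8],[19,0]]
[[16,8],[19,13],[21,0]]
[[7,1],[15,0],[16,8],[19,13],[21,0]]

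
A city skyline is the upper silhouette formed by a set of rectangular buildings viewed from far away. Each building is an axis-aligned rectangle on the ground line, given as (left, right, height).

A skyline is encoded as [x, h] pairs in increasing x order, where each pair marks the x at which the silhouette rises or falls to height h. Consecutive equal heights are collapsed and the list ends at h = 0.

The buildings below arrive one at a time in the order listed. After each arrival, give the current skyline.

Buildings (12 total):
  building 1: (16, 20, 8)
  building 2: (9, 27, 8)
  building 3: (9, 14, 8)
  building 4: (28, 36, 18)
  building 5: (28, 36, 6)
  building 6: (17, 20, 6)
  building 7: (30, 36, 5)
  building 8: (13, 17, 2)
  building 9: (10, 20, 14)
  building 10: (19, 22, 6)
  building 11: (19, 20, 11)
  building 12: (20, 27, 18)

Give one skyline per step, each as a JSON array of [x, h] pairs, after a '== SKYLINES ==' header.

== SKYLINES ==
[[16,8],[20,0]]
[[9,8],[27,0]]
[[9,8],[27,0]]
[[9,8],[27,0],[28,18],[36,0]]
[[9,8],[27,0],[28,18],[36,0]]
[[9,8],[27,0],[28,18],[36,0]]
[[9,8],[27,0],[28,18],[36,0]]
[[9,8],[27,0],[28,18],[36,0]]
[[9,8],[10,14],[20,8],[27,0],[28,18],[36,0]]
[[9,8],[10,14],[20,8],[27,0],[28,18],[36,0]]
[[9,8],[10,14],[20,8],[27,0],[28,18],[36,0]]
[[9,8],[10,14],[20,18],[27,0],[28,18],[36,0]]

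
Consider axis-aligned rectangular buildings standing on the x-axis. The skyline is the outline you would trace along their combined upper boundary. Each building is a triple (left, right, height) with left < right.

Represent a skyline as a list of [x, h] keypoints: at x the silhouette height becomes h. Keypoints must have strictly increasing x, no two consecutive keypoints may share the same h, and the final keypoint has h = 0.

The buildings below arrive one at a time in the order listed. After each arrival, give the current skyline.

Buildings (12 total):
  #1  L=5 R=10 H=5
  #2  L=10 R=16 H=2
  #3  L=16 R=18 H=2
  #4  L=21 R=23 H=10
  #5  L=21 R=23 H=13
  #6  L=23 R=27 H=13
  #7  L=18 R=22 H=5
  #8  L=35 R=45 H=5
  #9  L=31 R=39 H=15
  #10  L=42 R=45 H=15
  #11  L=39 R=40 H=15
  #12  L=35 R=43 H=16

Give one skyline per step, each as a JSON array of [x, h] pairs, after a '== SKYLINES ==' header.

== SKYLINES ==
[[5,5],[10,0]]
[[5,5],[10,2],[16,0]]
[[5,5],[10,2],[18,0]]
[[5,5],[10,2],[18,0],[21,10],[23,0]]
[[5,5],[10,2],[18,0],[21,13],[23,0]]
[[5,5],[10,2],[18,0],[21,13],[27,0]]
[[5,5],[10,2],[18,5],[21,13],[27,0]]
[[5,5],[10,2],[18,5],[21,13],[27,0],[35,5],[45,0]]
[[5,5],[10,2],[18,5],[21,13],[27,0],[31,15],[39,5],[45,0]]
[[5,5],[10,2],[18,5],[21,13],[27,0],[31,15],[39,5],[42,15],[45,0]]
[[5,5],[10,2],[18,5],[21,13],[27,0],[31,15],[40,5],[42,15],[45,0]]
[[5,5],[10,2],[18,5],[21,13],[27,0],[31,15],[35,16],[43,15],[45,0]]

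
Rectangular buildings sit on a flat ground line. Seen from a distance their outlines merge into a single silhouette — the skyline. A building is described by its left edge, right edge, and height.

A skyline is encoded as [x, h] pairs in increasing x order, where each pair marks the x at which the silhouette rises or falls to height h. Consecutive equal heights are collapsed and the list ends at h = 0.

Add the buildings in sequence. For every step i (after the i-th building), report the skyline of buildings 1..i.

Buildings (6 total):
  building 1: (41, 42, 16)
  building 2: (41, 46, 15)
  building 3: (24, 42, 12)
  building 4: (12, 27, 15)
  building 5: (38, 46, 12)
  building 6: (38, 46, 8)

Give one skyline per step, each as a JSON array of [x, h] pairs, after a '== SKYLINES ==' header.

== SKYLINES ==
[[41,16],[42,0]]
[[41,16],[42,15],[46,0]]
[[24,12],[41,16],[42,15],[46,0]]
[[12,15],[27,12],[41,16],[42,15],[46,0]]
[[12,15],[27,12],[41,16],[42,15],[46,0]]
[[12,15],[27,12],[41,16],[42,15],[46,0]]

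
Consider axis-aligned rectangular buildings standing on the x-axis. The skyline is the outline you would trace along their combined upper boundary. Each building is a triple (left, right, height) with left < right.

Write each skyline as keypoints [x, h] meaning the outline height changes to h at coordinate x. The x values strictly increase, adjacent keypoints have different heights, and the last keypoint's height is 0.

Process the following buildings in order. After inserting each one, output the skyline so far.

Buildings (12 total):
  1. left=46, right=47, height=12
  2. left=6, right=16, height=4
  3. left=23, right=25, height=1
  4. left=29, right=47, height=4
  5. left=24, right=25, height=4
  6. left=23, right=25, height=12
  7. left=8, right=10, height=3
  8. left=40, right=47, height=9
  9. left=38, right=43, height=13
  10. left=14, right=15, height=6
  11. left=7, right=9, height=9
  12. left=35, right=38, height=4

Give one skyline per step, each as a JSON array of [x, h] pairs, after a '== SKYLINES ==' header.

== SKYLINES ==
[[46,12],[47,0]]
[[6,4],[16,0],[46,12],[47,0]]
[[6,4],[16,0],[23,1],[25,0],[46,12],[47,0]]
[[6,4],[16,0],[23,1],[25,0],[29,4],[46,12],[47,0]]
[[6,4],[16,0],[23,1],[24,4],[25,0],[29,4],[46,12],[47,0]]
[[6,4],[16,0],[23,12],[25,0],[29,4],[46,12],[47,0]]
[[6,4],[16,0],[23,12],[25,0],[29,4],[46,12],[47,0]]
[[6,4],[16,0],[23,12],[25,0],[29,4],[40,9],[46,12],[47,0]]
[[6,4],[16,0],[23,12],[25,0],[29,4],[38,13],[43,9],[46,12],[47,0]]
[[6,4],[14,6],[15,4],[16,0],[23,12],[25,0],[29,4],[38,13],[43,9],[46,12],[47,0]]
[[6,4],[7,9],[9,4],[14,6],[15,4],[16,0],[23,12],[25,0],[29,4],[38,13],[43,9],[46,12],[47,0]]
[[6,4],[7,9],[9,4],[14,6],[15,4],[16,0],[23,12],[25,0],[29,4],[38,13],[43,9],[46,12],[47,0]]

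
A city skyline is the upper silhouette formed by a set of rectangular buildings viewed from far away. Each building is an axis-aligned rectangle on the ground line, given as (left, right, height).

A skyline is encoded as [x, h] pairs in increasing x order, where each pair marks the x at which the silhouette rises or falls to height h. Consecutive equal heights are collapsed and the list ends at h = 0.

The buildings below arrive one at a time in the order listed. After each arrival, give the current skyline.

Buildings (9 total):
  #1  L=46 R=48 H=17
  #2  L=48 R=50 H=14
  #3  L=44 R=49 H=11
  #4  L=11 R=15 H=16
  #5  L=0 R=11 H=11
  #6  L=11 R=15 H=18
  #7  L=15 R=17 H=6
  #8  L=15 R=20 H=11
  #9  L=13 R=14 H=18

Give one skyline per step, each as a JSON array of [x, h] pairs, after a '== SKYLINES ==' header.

== SKYLINES ==
[[46,17],[48,0]]
[[46,17],[48,14],[50,0]]
[[44,11],[46,17],[48,14],[50,0]]
[[11,16],[15,0],[44,11],[46,17],[48,14],[50,0]]
[[0,11],[11,16],[15,0],[44,11],[46,17],[48,14],[50,0]]
[[0,11],[11,18],[15,0],[44,11],[46,17],[48,14],[50,0]]
[[0,11],[11,18],[15,6],[17,0],[44,11],[46,17],[48,14],[50,0]]
[[0,11],[11,18],[15,11],[20,0],[44,11],[46,17],[48,14],[50,0]]
[[0,11],[11,18],[15,11],[20,0],[44,11],[46,17],[48,14],[50,0]]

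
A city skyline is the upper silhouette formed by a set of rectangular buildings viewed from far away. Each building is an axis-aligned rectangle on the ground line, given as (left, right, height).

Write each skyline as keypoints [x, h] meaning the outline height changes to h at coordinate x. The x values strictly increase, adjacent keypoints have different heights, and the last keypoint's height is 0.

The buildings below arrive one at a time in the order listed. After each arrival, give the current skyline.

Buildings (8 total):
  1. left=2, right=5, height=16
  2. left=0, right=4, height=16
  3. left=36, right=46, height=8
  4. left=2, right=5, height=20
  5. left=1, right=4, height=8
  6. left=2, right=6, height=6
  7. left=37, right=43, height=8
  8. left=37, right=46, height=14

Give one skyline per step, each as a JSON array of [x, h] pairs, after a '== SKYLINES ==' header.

== SKYLINES ==
[[2,16],[5,0]]
[[0,16],[5,0]]
[[0,16],[5,0],[36,8],[46,0]]
[[0,16],[2,20],[5,0],[36,8],[46,0]]
[[0,16],[2,20],[5,0],[36,8],[46,0]]
[[0,16],[2,20],[5,6],[6,0],[36,8],[46,0]]
[[0,16],[2,20],[5,6],[6,0],[36,8],[46,0]]
[[0,16],[2,20],[5,6],[6,0],[36,8],[37,14],[46,0]]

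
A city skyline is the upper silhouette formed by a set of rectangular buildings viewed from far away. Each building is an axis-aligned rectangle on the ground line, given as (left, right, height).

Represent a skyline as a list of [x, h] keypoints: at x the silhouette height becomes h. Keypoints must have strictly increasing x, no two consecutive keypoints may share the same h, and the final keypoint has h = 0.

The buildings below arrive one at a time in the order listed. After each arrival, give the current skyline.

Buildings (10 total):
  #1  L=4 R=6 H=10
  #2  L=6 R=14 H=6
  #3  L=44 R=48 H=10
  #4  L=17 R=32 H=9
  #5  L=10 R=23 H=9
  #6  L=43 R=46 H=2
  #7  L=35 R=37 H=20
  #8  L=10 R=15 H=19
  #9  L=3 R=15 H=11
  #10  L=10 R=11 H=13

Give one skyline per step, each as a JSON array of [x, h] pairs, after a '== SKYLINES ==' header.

== SKYLINES ==
[[4,10],[6,0]]
[[4,10],[6,6],[14,0]]
[[4,10],[6,6],[14,0],[44,10],[48,0]]
[[4,10],[6,6],[14,0],[17,9],[32,0],[44,10],[48,0]]
[[4,10],[6,6],[10,9],[32,0],[44,10],[48,0]]
[[4,10],[6,6],[10,9],[32,0],[43,2],[44,10],[48,0]]
[[4,10],[6,6],[10,9],[32,0],[35,20],[37,0],[43,2],[44,10],[48,0]]
[[4,10],[6,6],[10,19],[15,9],[32,0],[35,20],[37,0],[43,2],[44,10],[48,0]]
[[3,11],[10,19],[15,9],[32,0],[35,20],[37,0],[43,2],[44,10],[48,0]]
[[3,11],[10,19],[15,9],[32,0],[35,20],[37,0],[43,2],[44,10],[48,0]]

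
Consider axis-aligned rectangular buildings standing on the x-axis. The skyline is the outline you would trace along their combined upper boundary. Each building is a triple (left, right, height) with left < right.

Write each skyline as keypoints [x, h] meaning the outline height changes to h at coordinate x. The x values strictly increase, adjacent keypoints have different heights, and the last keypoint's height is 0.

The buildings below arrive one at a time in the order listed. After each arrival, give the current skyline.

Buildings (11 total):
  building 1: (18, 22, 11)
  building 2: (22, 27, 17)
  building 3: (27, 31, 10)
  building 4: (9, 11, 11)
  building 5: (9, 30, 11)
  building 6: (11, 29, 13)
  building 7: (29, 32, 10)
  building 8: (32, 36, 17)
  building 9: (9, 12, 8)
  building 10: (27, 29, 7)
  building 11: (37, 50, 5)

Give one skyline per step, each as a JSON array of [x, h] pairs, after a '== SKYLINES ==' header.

== SKYLINES ==
[[18,11],[22,0]]
[[18,11],[22,17],[27,0]]
[[18,11],[22,17],[27,10],[31,0]]
[[9,11],[11,0],[18,11],[22,17],[27,10],[31,0]]
[[9,11],[22,17],[27,11],[30,10],[31,0]]
[[9,11],[11,13],[22,17],[27,13],[29,11],[30,10],[31,0]]
[[9,11],[11,13],[22,17],[27,13],[29,11],[30,10],[32,0]]
[[9,11],[11,13],[22,17],[27,13],[29,11],[30,10],[32,17],[36,0]]
[[9,11],[11,13],[22,17],[27,13],[29,11],[30,10],[32,17],[36,0]]
[[9,11],[11,13],[22,17],[27,13],[29,11],[30,10],[32,17],[36,0]]
[[9,11],[11,13],[22,17],[27,13],[29,11],[30,10],[32,17],[36,0],[37,5],[50,0]]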